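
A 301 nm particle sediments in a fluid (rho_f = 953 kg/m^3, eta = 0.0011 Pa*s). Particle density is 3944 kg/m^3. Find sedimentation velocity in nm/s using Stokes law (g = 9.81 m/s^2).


Radius R = 301/2 nm = 1.505e-07 m
Density difference = 3944 - 953 = 2991 kg/m^3
v = 2 * R^2 * (rho_p - rho_f) * g / (9 * eta)
v = 2 * (1.505e-07)^2 * 2991 * 9.81 / (9 * 0.0011)
v = 1.34262e-07 m/s = 134.262 nm/s

134.262


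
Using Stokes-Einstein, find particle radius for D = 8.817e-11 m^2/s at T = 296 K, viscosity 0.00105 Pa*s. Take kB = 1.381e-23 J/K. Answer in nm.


Stokes-Einstein: R = kB*T / (6*pi*eta*D)
R = 1.381e-23 * 296 / (6 * pi * 0.00105 * 8.817e-11)
R = 2.34247e-09 m = 2.34 nm

2.34


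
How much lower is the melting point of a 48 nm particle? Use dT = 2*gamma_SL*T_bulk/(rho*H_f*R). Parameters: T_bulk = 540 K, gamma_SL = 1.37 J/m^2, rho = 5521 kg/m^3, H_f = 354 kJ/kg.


Radius R = 48/2 = 24 nm = 2.4e-08 m
Convert H_f = 354 kJ/kg = 354000 J/kg
dT = 2 * gamma_SL * T_bulk / (rho * H_f * R)
dT = 2 * 1.37 * 540 / (5521 * 354000 * 2.4e-08)
dT = 31.5 K

31.5


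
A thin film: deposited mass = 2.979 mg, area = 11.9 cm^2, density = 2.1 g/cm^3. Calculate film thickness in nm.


Convert: m = 2.979 mg = 2.9790e-06 kg, A = 11.9 cm^2 = 1.1900e-03 m^2, rho = 2.1 g/cm^3 = 2100 kg/m^3
t = m / (A * rho)
t = 2.9790e-06 / (1.1900e-03 * 2100)
t = 1.1921e-06 m = 1192.1 nm

1192.1


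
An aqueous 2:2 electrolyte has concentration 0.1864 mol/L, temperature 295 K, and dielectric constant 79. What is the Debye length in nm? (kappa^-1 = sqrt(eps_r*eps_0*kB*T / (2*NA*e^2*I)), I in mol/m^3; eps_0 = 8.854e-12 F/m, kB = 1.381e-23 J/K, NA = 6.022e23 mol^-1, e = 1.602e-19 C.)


Ionic strength I = 0.1864 * 2^2 * 1000 = 745.6 mol/m^3
kappa^-1 = sqrt(79 * 8.854e-12 * 1.381e-23 * 295 / (2 * 6.022e23 * (1.602e-19)^2 * 745.6))
kappa^-1 = 0.352 nm

0.352


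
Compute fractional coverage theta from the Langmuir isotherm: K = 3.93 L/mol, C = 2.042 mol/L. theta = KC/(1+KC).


Langmuir isotherm: theta = K*C / (1 + K*C)
K*C = 3.93 * 2.042 = 8.02506
theta = 8.02506 / (1 + 8.02506) = 8.02506 / 9.02506
theta = 0.8892

0.8892


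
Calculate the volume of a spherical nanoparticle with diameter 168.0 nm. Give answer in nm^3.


Radius r = 168.0/2 = 84 nm
Volume V = (4/3) * pi * r^3
V = (4/3) * pi * (84)^3
V = 2482712.71 nm^3

2482712.71


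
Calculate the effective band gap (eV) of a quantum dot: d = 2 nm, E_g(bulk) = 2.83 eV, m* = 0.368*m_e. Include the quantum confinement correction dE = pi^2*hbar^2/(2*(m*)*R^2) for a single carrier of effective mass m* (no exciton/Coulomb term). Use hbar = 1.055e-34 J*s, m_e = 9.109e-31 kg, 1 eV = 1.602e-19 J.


Radius R = 2/2 nm = 1e-09 m
Confinement energy dE = pi^2 * hbar^2 / (2 * m_eff * m_e * R^2)
dE = pi^2 * (1.055e-34)^2 / (2 * 0.368 * 9.109e-31 * (1e-09)^2) J, divided by 1.602e-19 J/eV
dE = 1.0228 eV
Total band gap = E_g(bulk) + dE = 2.83 + 1.0228 = 3.8528 eV

3.8528


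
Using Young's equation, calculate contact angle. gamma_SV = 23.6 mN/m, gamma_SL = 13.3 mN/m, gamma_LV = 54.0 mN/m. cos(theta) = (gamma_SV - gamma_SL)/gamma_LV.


cos(theta) = (gamma_SV - gamma_SL) / gamma_LV
cos(theta) = (23.6 - 13.3) / 54.0
cos(theta) = 0.190741
theta = arccos(0.190741) = 79.0 degrees

79.0


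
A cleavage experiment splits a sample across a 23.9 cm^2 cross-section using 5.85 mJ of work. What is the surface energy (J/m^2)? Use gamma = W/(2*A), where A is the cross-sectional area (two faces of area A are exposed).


Convert: A = 23.9 cm^2 = 0.00239 m^2, W = 5.85 mJ = 0.00585 J
Cleaving exposes two faces of area A, so total new surface = 2*A and gamma = W / (2*A)
gamma = 0.00585 / (2 * 0.00239)
gamma = 1.224 J/m^2

1.224


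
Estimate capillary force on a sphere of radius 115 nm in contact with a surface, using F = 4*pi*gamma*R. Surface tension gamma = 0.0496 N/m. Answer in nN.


Convert radius: R = 115 nm = 1.15e-07 m
F = 4 * pi * gamma * R
F = 4 * pi * 0.0496 * 1.15e-07
F = 7.16786e-08 N = 71.6786 nN

71.6786


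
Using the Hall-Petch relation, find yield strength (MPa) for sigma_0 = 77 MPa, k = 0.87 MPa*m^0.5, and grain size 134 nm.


d = 134 nm = 1.34e-07 m
sqrt(d) = 0.0003660601
Hall-Petch contribution = k / sqrt(d) = 0.87 / 0.0003660601 = 2376.7 MPa
sigma = sigma_0 + k/sqrt(d) = 77 + 2376.7 = 2453.7 MPa

2453.7


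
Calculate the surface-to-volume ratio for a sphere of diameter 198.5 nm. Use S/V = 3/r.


Radius r = 198.5/2 = 99.25 nm
S/V = 3 / r = 3 / 99.25
S/V = 0.0302 nm^-1

0.0302


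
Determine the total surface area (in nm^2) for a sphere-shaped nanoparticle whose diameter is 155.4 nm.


Radius r = 155.4/2 = 77.7 nm
Surface area SA = 4 * pi * r^2
SA = 4 * pi * (77.7)^2
SA = 75866.82 nm^2

75866.82


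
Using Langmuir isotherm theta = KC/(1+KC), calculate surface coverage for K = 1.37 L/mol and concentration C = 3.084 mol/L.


Langmuir isotherm: theta = K*C / (1 + K*C)
K*C = 1.37 * 3.084 = 4.22508
theta = 4.22508 / (1 + 4.22508) = 4.22508 / 5.22508
theta = 0.8086

0.8086


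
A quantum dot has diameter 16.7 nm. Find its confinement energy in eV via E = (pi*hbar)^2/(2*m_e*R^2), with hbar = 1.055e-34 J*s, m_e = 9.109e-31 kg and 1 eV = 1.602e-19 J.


Radius R = 16.7/2 = 8.35 nm = 8.35e-09 m
E = (pi * 1.055e-34)^2 / (2 * 9.109e-31 * (8.35e-09)^2)
E(J) = 8.64831e-22
E = E(J) / 1.602e-19 = 0.0054 eV

0.0054


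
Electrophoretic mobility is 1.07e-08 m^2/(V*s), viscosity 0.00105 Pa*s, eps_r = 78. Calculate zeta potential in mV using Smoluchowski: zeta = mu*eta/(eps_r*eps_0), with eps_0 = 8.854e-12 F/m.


Smoluchowski equation: zeta = mu * eta / (eps_r * eps_0)
zeta = 1.07e-08 * 0.00105 / (78 * 8.854e-12)
zeta = 0.016268 V = 16.27 mV

16.27


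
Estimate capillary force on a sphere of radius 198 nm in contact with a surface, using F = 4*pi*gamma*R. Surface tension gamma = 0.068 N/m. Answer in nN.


Convert radius: R = 198 nm = 1.98e-07 m
F = 4 * pi * gamma * R
F = 4 * pi * 0.068 * 1.98e-07
F = 1.69194e-07 N = 169.1936 nN

169.1936


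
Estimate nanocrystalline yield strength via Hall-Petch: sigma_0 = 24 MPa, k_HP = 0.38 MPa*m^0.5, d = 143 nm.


d = 143 nm = 1.43e-07 m
sqrt(d) = 0.0003781534
Hall-Petch contribution = k / sqrt(d) = 0.38 / 0.0003781534 = 1004.9 MPa
sigma = sigma_0 + k/sqrt(d) = 24 + 1004.9 = 1028.9 MPa

1028.9


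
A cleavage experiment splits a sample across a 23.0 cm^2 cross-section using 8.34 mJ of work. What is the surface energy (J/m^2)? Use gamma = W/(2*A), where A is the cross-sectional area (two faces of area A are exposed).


Convert: A = 23.0 cm^2 = 0.0023 m^2, W = 8.34 mJ = 0.00834 J
Cleaving exposes two faces of area A, so total new surface = 2*A and gamma = W / (2*A)
gamma = 0.00834 / (2 * 0.0023)
gamma = 1.813 J/m^2

1.813


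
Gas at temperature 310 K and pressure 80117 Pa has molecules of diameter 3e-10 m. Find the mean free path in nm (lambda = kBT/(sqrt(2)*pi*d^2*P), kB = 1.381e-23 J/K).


Mean free path: lambda = kB*T / (sqrt(2) * pi * d^2 * P)
lambda = 1.381e-23 * 310 / (sqrt(2) * pi * (3e-10)^2 * 80117)
lambda = 1.33636e-07 m
lambda = 133.64 nm

133.64


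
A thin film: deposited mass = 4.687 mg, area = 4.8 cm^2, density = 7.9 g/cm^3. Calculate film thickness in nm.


Convert: m = 4.687 mg = 4.6870e-06 kg, A = 4.8 cm^2 = 4.8000e-04 m^2, rho = 7.9 g/cm^3 = 7900 kg/m^3
t = m / (A * rho)
t = 4.6870e-06 / (4.8000e-04 * 7900)
t = 1.2360e-06 m = 1236.0 nm

1236.0


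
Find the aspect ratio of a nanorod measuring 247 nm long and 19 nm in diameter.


Aspect ratio AR = length / diameter
AR = 247 / 19
AR = 13.0

13.0


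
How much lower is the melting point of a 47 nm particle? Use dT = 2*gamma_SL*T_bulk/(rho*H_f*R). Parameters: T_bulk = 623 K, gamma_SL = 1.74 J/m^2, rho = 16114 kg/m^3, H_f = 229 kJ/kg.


Radius R = 47/2 = 23.5 nm = 2.35e-08 m
Convert H_f = 229 kJ/kg = 229000 J/kg
dT = 2 * gamma_SL * T_bulk / (rho * H_f * R)
dT = 2 * 1.74 * 623 / (16114 * 229000 * 2.35e-08)
dT = 25.0 K

25.0


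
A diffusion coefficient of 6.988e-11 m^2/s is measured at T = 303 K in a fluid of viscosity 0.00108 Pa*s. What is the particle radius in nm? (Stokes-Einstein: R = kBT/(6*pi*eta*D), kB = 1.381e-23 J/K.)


Stokes-Einstein: R = kB*T / (6*pi*eta*D)
R = 1.381e-23 * 303 / (6 * pi * 0.00108 * 6.988e-11)
R = 2.94143e-09 m = 2.94 nm

2.94


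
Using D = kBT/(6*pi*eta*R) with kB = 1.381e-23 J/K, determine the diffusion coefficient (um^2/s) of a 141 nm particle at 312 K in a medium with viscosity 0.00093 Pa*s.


Radius R = 141/2 = 70.5 nm = 7.05e-08 m
D = kB*T / (6*pi*eta*R)
D = 1.381e-23 * 312 / (6 * pi * 0.00093 * 7.05e-08)
D = 3.48638e-12 m^2/s = 3.486 um^2/s

3.486


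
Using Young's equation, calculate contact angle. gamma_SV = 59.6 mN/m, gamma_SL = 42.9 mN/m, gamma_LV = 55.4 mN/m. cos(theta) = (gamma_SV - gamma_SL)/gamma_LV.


cos(theta) = (gamma_SV - gamma_SL) / gamma_LV
cos(theta) = (59.6 - 42.9) / 55.4
cos(theta) = 0.301444
theta = arccos(0.301444) = 72.46 degrees

72.46


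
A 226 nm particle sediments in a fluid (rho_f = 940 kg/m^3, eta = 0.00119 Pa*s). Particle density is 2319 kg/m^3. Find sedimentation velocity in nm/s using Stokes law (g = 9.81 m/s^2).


Radius R = 226/2 nm = 1.13e-07 m
Density difference = 2319 - 940 = 1379 kg/m^3
v = 2 * R^2 * (rho_p - rho_f) * g / (9 * eta)
v = 2 * (1.13e-07)^2 * 1379 * 9.81 / (9 * 0.00119)
v = 3.22575e-08 m/s = 32.2575 nm/s

32.2575


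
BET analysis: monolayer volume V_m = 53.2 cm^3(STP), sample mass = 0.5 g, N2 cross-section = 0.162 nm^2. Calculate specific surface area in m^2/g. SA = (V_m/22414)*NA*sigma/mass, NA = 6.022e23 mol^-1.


Number of moles in monolayer = V_m / 22414 = 53.2 / 22414 = 0.00237352
Number of molecules = moles * NA = 0.00237352 * 6.022e23
SA = molecules * sigma / mass
SA = (53.2 / 22414) * 6.022e23 * 0.162e-18 / 0.5
SA = 463.1 m^2/g

463.1


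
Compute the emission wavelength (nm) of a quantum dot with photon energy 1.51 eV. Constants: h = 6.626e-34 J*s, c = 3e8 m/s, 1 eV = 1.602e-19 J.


Convert energy: E = 1.51 eV = 1.51 * 1.602e-19 = 2.41902e-19 J
lambda = h*c / E = 6.626e-34 * 3e8 / 2.41902e-19
lambda = 8.21738e-07 m = 821.7 nm

821.7


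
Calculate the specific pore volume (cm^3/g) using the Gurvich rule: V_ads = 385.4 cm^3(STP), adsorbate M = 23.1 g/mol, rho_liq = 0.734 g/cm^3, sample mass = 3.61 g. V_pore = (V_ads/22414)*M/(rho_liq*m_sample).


Moles adsorbed n = V_ads / 22414 = 385.4 / 22414 = 1.719461e-02 mol
Liquid volume V_liq = n * M / rho_liq = 1.719461e-02 * 23.1 / 0.734 = 0.54114 cm^3
Specific pore volume V_pore = V_liq / m_sample = 0.54114 / 3.61
V_pore = 0.1499 cm^3/g

0.1499


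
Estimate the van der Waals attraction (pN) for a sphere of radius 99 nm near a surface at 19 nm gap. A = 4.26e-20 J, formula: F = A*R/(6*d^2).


Convert to SI: R = 99 nm = 9.9e-08 m, d = 19 nm = 1.9e-08 m
F = A * R / (6 * d^2)
F = 4.26e-20 * 9.9e-08 / (6 * (1.9e-08)^2)
F = 1.94709e-12 N = 1.947 pN

1.947


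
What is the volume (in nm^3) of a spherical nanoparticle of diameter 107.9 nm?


Radius r = 107.9/2 = 53.95 nm
Volume V = (4/3) * pi * r^3
V = (4/3) * pi * (53.95)^3
V = 657753.18 nm^3

657753.18


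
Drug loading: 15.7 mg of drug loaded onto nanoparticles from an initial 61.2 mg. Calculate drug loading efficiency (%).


Drug loading efficiency = (drug loaded / drug initial) * 100
DLE = 15.7 / 61.2 * 100
DLE = 0.2565 * 100
DLE = 25.65%

25.65


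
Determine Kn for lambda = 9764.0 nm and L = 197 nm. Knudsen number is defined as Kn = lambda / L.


Knudsen number Kn = lambda / L
Kn = 9764.0 / 197
Kn = 49.5635

49.5635


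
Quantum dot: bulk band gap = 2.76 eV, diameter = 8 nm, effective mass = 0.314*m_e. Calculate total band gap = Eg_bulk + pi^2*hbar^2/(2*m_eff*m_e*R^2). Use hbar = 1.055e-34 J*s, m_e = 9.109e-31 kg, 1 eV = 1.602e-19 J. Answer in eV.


Radius R = 8/2 nm = 4e-09 m
Confinement energy dE = pi^2 * hbar^2 / (2 * m_eff * m_e * R^2)
dE = pi^2 * (1.055e-34)^2 / (2 * 0.314 * 9.109e-31 * (4e-09)^2) J, divided by 1.602e-19 J/eV
dE = 0.0749 eV
Total band gap = E_g(bulk) + dE = 2.76 + 0.0749 = 2.8349 eV

2.8349


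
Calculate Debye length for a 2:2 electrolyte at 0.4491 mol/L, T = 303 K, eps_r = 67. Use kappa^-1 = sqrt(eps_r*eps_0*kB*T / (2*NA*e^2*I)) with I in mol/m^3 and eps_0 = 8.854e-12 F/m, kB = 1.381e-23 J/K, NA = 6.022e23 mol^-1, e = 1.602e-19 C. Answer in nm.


Ionic strength I = 0.4491 * 2^2 * 1000 = 1796.4 mol/m^3
kappa^-1 = sqrt(67 * 8.854e-12 * 1.381e-23 * 303 / (2 * 6.022e23 * (1.602e-19)^2 * 1796.4))
kappa^-1 = 0.211 nm

0.211


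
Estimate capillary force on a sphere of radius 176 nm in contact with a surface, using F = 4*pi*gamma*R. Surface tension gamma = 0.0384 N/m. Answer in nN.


Convert radius: R = 176 nm = 1.76e-07 m
F = 4 * pi * gamma * R
F = 4 * pi * 0.0384 * 1.76e-07
F = 8.49286e-08 N = 84.9286 nN

84.9286


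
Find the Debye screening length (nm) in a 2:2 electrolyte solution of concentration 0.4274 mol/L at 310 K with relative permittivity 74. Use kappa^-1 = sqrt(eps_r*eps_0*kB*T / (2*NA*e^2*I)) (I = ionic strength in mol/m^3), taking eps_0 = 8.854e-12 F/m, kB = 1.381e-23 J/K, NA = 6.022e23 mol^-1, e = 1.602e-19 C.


Ionic strength I = 0.4274 * 2^2 * 1000 = 1709.6 mol/m^3
kappa^-1 = sqrt(74 * 8.854e-12 * 1.381e-23 * 310 / (2 * 6.022e23 * (1.602e-19)^2 * 1709.6))
kappa^-1 = 0.23 nm

0.23


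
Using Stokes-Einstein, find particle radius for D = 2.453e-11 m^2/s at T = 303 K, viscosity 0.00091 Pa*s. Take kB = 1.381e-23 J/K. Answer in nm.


Stokes-Einstein: R = kB*T / (6*pi*eta*D)
R = 1.381e-23 * 303 / (6 * pi * 0.00091 * 2.453e-11)
R = 9.9448e-09 m = 9.94 nm

9.94


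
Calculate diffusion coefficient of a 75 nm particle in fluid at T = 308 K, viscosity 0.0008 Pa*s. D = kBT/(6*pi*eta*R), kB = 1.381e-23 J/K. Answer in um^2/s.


Radius R = 75/2 = 37.5 nm = 3.75e-08 m
D = kB*T / (6*pi*eta*R)
D = 1.381e-23 * 308 / (6 * pi * 0.0008 * 3.75e-08)
D = 7.5218e-12 m^2/s = 7.522 um^2/s

7.522


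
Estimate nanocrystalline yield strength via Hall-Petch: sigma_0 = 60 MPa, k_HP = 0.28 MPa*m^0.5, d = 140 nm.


d = 140 nm = 1.4e-07 m
sqrt(d) = 0.0003741657
Hall-Petch contribution = k / sqrt(d) = 0.28 / 0.0003741657 = 748.3 MPa
sigma = sigma_0 + k/sqrt(d) = 60 + 748.3 = 808.3 MPa

808.3


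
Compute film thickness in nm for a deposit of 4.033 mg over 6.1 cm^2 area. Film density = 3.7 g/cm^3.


Convert: m = 4.033 mg = 4.0330e-06 kg, A = 6.1 cm^2 = 6.1000e-04 m^2, rho = 3.7 g/cm^3 = 3700 kg/m^3
t = m / (A * rho)
t = 4.0330e-06 / (6.1000e-04 * 3700)
t = 1.7869e-06 m = 1786.9 nm

1786.9


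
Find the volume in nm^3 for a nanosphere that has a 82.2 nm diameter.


Radius r = 82.2/2 = 41.1 nm
Volume V = (4/3) * pi * r^3
V = (4/3) * pi * (41.1)^3
V = 290813.17 nm^3

290813.17


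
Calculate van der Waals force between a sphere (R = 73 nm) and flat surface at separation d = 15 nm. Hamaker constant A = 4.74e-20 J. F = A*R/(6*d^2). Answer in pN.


Convert to SI: R = 73 nm = 7.3e-08 m, d = 15 nm = 1.5e-08 m
F = A * R / (6 * d^2)
F = 4.74e-20 * 7.3e-08 / (6 * (1.5e-08)^2)
F = 2.56311e-12 N = 2.563 pN

2.563


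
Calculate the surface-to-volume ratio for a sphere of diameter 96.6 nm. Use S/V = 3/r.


Radius r = 96.6/2 = 48.3 nm
S/V = 3 / r = 3 / 48.3
S/V = 0.0621 nm^-1

0.0621


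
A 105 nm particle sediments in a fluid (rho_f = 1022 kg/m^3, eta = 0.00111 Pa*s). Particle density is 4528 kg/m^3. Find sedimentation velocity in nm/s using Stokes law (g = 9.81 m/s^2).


Radius R = 105/2 nm = 5.25e-08 m
Density difference = 4528 - 1022 = 3506 kg/m^3
v = 2 * R^2 * (rho_p - rho_f) * g / (9 * eta)
v = 2 * (5.25e-08)^2 * 3506 * 9.81 / (9 * 0.00111)
v = 1.89786e-08 m/s = 18.9786 nm/s

18.9786


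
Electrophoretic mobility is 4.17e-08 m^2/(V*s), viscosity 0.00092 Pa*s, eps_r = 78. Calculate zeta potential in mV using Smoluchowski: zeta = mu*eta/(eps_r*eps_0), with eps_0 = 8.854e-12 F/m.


Smoluchowski equation: zeta = mu * eta / (eps_r * eps_0)
zeta = 4.17e-08 * 0.00092 / (78 * 8.854e-12)
zeta = 0.055551 V = 55.55 mV

55.55


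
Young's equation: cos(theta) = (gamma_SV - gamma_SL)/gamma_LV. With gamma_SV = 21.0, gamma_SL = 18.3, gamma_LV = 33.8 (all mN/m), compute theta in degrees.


cos(theta) = (gamma_SV - gamma_SL) / gamma_LV
cos(theta) = (21.0 - 18.3) / 33.8
cos(theta) = 0.079882
theta = arccos(0.079882) = 85.42 degrees

85.42


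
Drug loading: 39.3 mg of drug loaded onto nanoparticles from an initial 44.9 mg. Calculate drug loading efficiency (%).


Drug loading efficiency = (drug loaded / drug initial) * 100
DLE = 39.3 / 44.9 * 100
DLE = 0.8753 * 100
DLE = 87.53%

87.53


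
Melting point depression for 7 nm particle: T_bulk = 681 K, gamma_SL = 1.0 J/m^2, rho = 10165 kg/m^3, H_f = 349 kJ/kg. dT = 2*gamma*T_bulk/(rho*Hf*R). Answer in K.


Radius R = 7/2 = 3.5 nm = 3.5e-09 m
Convert H_f = 349 kJ/kg = 349000 J/kg
dT = 2 * gamma_SL * T_bulk / (rho * H_f * R)
dT = 2 * 1.0 * 681 / (10165 * 349000 * 3.5e-09)
dT = 109.7 K

109.7


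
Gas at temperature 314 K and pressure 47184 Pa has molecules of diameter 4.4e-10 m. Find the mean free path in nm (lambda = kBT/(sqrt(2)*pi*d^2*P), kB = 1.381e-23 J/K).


Mean free path: lambda = kB*T / (sqrt(2) * pi * d^2 * P)
lambda = 1.381e-23 * 314 / (sqrt(2) * pi * (4.4e-10)^2 * 47184)
lambda = 1.06846e-07 m
lambda = 106.85 nm

106.85


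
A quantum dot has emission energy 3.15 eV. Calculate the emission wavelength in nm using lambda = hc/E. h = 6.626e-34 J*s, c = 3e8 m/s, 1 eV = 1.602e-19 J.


Convert energy: E = 3.15 eV = 3.15 * 1.602e-19 = 5.0463e-19 J
lambda = h*c / E = 6.626e-34 * 3e8 / 5.0463e-19
lambda = 3.93912e-07 m = 393.9 nm

393.9


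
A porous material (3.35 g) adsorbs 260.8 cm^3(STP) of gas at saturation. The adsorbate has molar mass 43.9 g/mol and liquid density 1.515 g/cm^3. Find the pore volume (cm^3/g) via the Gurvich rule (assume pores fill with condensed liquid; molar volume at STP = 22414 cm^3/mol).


Moles adsorbed n = V_ads / 22414 = 260.8 / 22414 = 1.163558e-02 mol
Liquid volume V_liq = n * M / rho_liq = 1.163558e-02 * 43.9 / 1.515 = 0.33716 cm^3
Specific pore volume V_pore = V_liq / m_sample = 0.33716 / 3.35
V_pore = 0.1006 cm^3/g

0.1006


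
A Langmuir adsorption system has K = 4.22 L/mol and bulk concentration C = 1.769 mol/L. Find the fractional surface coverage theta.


Langmuir isotherm: theta = K*C / (1 + K*C)
K*C = 4.22 * 1.769 = 7.46518
theta = 7.46518 / (1 + 7.46518) = 7.46518 / 8.46518
theta = 0.8819

0.8819


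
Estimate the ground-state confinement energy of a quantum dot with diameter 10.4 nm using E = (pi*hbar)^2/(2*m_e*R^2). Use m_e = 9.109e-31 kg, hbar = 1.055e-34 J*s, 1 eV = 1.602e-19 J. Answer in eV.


Radius R = 10.4/2 = 5.2 nm = 5.2e-09 m
E = (pi * 1.055e-34)^2 / (2 * 9.109e-31 * (5.2e-09)^2)
E(J) = 2.22996e-21
E = E(J) / 1.602e-19 = 0.0139 eV

0.0139


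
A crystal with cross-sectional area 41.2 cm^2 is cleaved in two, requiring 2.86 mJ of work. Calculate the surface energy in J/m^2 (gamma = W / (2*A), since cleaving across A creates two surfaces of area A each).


Convert: A = 41.2 cm^2 = 0.00412 m^2, W = 2.86 mJ = 0.00286 J
Cleaving exposes two faces of area A, so total new surface = 2*A and gamma = W / (2*A)
gamma = 0.00286 / (2 * 0.00412)
gamma = 0.347 J/m^2

0.347


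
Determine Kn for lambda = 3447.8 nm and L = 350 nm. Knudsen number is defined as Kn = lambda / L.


Knudsen number Kn = lambda / L
Kn = 3447.8 / 350
Kn = 9.8509

9.8509


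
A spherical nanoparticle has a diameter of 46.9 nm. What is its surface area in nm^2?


Radius r = 46.9/2 = 23.45 nm
Surface area SA = 4 * pi * r^2
SA = 4 * pi * (23.45)^2
SA = 6910.28 nm^2

6910.28


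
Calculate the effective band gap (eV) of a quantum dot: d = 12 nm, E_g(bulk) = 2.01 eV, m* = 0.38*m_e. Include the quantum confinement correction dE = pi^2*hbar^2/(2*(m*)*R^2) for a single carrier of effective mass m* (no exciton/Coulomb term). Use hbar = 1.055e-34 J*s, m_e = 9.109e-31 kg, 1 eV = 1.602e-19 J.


Radius R = 12/2 nm = 6e-09 m
Confinement energy dE = pi^2 * hbar^2 / (2 * m_eff * m_e * R^2)
dE = pi^2 * (1.055e-34)^2 / (2 * 0.38 * 9.109e-31 * (6e-09)^2) J, divided by 1.602e-19 J/eV
dE = 0.0275 eV
Total band gap = E_g(bulk) + dE = 2.01 + 0.0275 = 2.0375 eV

2.0375


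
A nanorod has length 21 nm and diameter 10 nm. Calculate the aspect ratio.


Aspect ratio AR = length / diameter
AR = 21 / 10
AR = 2.1

2.1


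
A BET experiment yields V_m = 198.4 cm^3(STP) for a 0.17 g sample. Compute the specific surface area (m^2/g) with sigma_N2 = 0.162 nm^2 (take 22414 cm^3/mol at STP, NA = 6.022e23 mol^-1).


Number of moles in monolayer = V_m / 22414 = 198.4 / 22414 = 0.00885161
Number of molecules = moles * NA = 0.00885161 * 6.022e23
SA = molecules * sigma / mass
SA = (198.4 / 22414) * 6.022e23 * 0.162e-18 / 0.17
SA = 5079.6 m^2/g

5079.6


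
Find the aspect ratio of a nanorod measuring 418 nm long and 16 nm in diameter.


Aspect ratio AR = length / diameter
AR = 418 / 16
AR = 26.12

26.12


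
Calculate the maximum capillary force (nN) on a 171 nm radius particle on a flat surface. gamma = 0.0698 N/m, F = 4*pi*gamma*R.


Convert radius: R = 171 nm = 1.71e-07 m
F = 4 * pi * gamma * R
F = 4 * pi * 0.0698 * 1.71e-07
F = 1.4999e-07 N = 149.9897 nN

149.9897


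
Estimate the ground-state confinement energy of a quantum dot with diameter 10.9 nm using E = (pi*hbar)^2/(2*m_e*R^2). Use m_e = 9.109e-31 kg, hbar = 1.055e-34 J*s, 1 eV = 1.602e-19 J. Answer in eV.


Radius R = 10.9/2 = 5.45 nm = 5.45e-09 m
E = (pi * 1.055e-34)^2 / (2 * 9.109e-31 * (5.45e-09)^2)
E(J) = 2.03007e-21
E = E(J) / 1.602e-19 = 0.0127 eV

0.0127


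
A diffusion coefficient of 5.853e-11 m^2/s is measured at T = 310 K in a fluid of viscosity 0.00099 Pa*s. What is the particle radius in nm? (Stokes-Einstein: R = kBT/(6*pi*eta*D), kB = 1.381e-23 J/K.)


Stokes-Einstein: R = kB*T / (6*pi*eta*D)
R = 1.381e-23 * 310 / (6 * pi * 0.00099 * 5.853e-11)
R = 3.91959e-09 m = 3.92 nm

3.92


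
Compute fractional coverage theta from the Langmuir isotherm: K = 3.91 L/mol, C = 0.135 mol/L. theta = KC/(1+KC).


Langmuir isotherm: theta = K*C / (1 + K*C)
K*C = 3.91 * 0.135 = 0.52785
theta = 0.52785 / (1 + 0.52785) = 0.52785 / 1.52785
theta = 0.3455

0.3455


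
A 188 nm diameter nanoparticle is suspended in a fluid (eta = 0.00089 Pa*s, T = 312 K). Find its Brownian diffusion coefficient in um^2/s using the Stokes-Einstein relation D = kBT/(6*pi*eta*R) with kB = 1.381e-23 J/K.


Radius R = 188/2 = 94 nm = 9.4e-08 m
D = kB*T / (6*pi*eta*R)
D = 1.381e-23 * 312 / (6 * pi * 0.00089 * 9.4e-08)
D = 2.73231e-12 m^2/s = 2.732 um^2/s

2.732


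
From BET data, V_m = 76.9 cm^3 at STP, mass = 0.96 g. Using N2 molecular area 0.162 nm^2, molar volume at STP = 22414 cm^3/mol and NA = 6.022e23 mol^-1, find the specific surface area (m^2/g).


Number of moles in monolayer = V_m / 22414 = 76.9 / 22414 = 0.00343089
Number of molecules = moles * NA = 0.00343089 * 6.022e23
SA = molecules * sigma / mass
SA = (76.9 / 22414) * 6.022e23 * 0.162e-18 / 0.96
SA = 348.7 m^2/g

348.7


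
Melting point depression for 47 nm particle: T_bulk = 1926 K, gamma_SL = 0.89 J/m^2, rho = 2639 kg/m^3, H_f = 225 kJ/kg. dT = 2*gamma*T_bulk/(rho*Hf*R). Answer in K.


Radius R = 47/2 = 23.5 nm = 2.35e-08 m
Convert H_f = 225 kJ/kg = 225000 J/kg
dT = 2 * gamma_SL * T_bulk / (rho * H_f * R)
dT = 2 * 0.89 * 1926 / (2639 * 225000 * 2.35e-08)
dT = 245.7 K

245.7


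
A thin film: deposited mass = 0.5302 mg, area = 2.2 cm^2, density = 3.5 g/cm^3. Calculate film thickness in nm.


Convert: m = 0.5302 mg = 5.3020e-07 kg, A = 2.2 cm^2 = 2.2000e-04 m^2, rho = 3.5 g/cm^3 = 3500 kg/m^3
t = m / (A * rho)
t = 5.3020e-07 / (2.2000e-04 * 3500)
t = 6.8857e-07 m = 688.6 nm

688.6


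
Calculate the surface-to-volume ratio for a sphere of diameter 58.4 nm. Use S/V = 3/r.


Radius r = 58.4/2 = 29.2 nm
S/V = 3 / r = 3 / 29.2
S/V = 0.1027 nm^-1

0.1027


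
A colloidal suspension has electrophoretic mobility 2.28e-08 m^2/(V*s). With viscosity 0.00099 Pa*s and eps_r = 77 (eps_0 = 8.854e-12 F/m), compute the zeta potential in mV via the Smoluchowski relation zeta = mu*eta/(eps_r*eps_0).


Smoluchowski equation: zeta = mu * eta / (eps_r * eps_0)
zeta = 2.28e-08 * 0.00099 / (77 * 8.854e-12)
zeta = 0.033109 V = 33.11 mV

33.11


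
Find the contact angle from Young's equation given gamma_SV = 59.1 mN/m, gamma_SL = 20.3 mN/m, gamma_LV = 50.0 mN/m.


cos(theta) = (gamma_SV - gamma_SL) / gamma_LV
cos(theta) = (59.1 - 20.3) / 50.0
cos(theta) = 0.776
theta = arccos(0.776) = 39.1 degrees

39.1


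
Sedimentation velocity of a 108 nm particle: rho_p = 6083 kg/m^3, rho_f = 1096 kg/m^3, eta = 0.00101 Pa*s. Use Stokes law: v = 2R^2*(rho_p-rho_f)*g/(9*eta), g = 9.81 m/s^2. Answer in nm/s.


Radius R = 108/2 nm = 5.4e-08 m
Density difference = 6083 - 1096 = 4987 kg/m^3
v = 2 * R^2 * (rho_p - rho_f) * g / (9 * eta)
v = 2 * (5.4e-08)^2 * 4987 * 9.81 / (9 * 0.00101)
v = 3.13879e-08 m/s = 31.3879 nm/s

31.3879


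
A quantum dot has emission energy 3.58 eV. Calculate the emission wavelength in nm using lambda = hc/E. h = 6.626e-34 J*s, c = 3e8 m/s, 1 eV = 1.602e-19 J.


Convert energy: E = 3.58 eV = 3.58 * 1.602e-19 = 5.73516e-19 J
lambda = h*c / E = 6.626e-34 * 3e8 / 5.73516e-19
lambda = 3.46599e-07 m = 346.6 nm

346.6


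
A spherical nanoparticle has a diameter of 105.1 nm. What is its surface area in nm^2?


Radius r = 105.1/2 = 52.55 nm
Surface area SA = 4 * pi * r^2
SA = 4 * pi * (52.55)^2
SA = 34702.06 nm^2

34702.06


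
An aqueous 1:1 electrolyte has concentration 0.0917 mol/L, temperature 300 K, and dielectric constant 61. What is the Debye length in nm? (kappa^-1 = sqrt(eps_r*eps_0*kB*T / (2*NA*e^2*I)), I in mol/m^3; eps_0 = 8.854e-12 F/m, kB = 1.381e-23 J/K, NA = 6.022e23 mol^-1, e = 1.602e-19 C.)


Ionic strength I = 0.0917 * 1^2 * 1000 = 91.7 mol/m^3
kappa^-1 = sqrt(61 * 8.854e-12 * 1.381e-23 * 300 / (2 * 6.022e23 * (1.602e-19)^2 * 91.7))
kappa^-1 = 0.889 nm

0.889


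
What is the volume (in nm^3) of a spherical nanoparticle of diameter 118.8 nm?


Radius r = 118.8/2 = 59.4 nm
Volume V = (4/3) * pi * r^3
V = (4/3) * pi * (59.4)^3
V = 877905.85 nm^3

877905.85


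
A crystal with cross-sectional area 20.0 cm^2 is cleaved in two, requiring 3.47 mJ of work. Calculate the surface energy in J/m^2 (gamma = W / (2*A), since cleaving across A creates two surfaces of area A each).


Convert: A = 20.0 cm^2 = 0.002 m^2, W = 3.47 mJ = 0.00347 J
Cleaving exposes two faces of area A, so total new surface = 2*A and gamma = W / (2*A)
gamma = 0.00347 / (2 * 0.002)
gamma = 0.868 J/m^2

0.868


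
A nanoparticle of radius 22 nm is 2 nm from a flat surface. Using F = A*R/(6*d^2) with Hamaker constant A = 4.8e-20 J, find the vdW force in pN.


Convert to SI: R = 22 nm = 2.2e-08 m, d = 2 nm = 2e-09 m
F = A * R / (6 * d^2)
F = 4.8e-20 * 2.2e-08 / (6 * (2e-09)^2)
F = 4.4e-11 N = 44.0 pN

44.0


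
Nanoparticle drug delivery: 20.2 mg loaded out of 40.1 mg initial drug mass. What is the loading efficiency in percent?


Drug loading efficiency = (drug loaded / drug initial) * 100
DLE = 20.2 / 40.1 * 100
DLE = 0.5037 * 100
DLE = 50.37%

50.37


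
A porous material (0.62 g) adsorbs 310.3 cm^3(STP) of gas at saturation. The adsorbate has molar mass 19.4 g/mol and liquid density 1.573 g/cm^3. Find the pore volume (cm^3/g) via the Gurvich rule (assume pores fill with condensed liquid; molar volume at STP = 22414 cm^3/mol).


Moles adsorbed n = V_ads / 22414 = 310.3 / 22414 = 1.384403e-02 mol
Liquid volume V_liq = n * M / rho_liq = 1.384403e-02 * 19.4 / 1.573 = 0.17074 cm^3
Specific pore volume V_pore = V_liq / m_sample = 0.17074 / 0.62
V_pore = 0.2754 cm^3/g

0.2754


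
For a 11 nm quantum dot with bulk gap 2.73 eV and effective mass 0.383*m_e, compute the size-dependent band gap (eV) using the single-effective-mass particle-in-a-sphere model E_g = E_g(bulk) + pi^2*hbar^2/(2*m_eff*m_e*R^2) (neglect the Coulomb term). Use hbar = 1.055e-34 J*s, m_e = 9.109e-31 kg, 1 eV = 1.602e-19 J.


Radius R = 11/2 nm = 5.5e-09 m
Confinement energy dE = pi^2 * hbar^2 / (2 * m_eff * m_e * R^2)
dE = pi^2 * (1.055e-34)^2 / (2 * 0.383 * 9.109e-31 * (5.5e-09)^2) J, divided by 1.602e-19 J/eV
dE = 0.0325 eV
Total band gap = E_g(bulk) + dE = 2.73 + 0.0325 = 2.7625 eV

2.7625


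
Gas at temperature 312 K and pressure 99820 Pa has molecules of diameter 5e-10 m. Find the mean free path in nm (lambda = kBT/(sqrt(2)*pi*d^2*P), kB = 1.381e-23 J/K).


Mean free path: lambda = kB*T / (sqrt(2) * pi * d^2 * P)
lambda = 1.381e-23 * 312 / (sqrt(2) * pi * (5e-10)^2 * 99820)
lambda = 3.88621e-08 m
lambda = 38.86 nm

38.86


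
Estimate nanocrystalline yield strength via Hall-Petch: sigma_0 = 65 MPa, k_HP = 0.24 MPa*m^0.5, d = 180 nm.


d = 180 nm = 1.8e-07 m
sqrt(d) = 0.0004242641
Hall-Petch contribution = k / sqrt(d) = 0.24 / 0.0004242641 = 565.7 MPa
sigma = sigma_0 + k/sqrt(d) = 65 + 565.7 = 630.7 MPa

630.7


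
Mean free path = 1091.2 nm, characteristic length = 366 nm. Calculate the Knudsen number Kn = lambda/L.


Knudsen number Kn = lambda / L
Kn = 1091.2 / 366
Kn = 2.9814

2.9814


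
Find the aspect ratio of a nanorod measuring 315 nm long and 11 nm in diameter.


Aspect ratio AR = length / diameter
AR = 315 / 11
AR = 28.64

28.64


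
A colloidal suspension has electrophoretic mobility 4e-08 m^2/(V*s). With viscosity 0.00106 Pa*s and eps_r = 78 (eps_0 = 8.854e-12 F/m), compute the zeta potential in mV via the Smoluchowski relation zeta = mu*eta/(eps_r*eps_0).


Smoluchowski equation: zeta = mu * eta / (eps_r * eps_0)
zeta = 4e-08 * 0.00106 / (78 * 8.854e-12)
zeta = 0.061395 V = 61.39 mV

61.39


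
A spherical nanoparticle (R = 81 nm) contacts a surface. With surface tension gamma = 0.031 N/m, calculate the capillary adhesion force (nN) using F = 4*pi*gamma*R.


Convert radius: R = 81 nm = 8.1e-08 m
F = 4 * pi * gamma * R
F = 4 * pi * 0.031 * 8.1e-08
F = 3.15542e-08 N = 31.5542 nN

31.5542


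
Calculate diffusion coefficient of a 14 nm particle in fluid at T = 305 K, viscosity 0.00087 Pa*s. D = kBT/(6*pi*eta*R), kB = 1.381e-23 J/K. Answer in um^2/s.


Radius R = 14/2 = 7 nm = 7e-09 m
D = kB*T / (6*pi*eta*R)
D = 1.381e-23 * 305 / (6 * pi * 0.00087 * 7e-09)
D = 3.66923e-11 m^2/s = 36.692 um^2/s

36.692


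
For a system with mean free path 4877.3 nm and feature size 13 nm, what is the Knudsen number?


Knudsen number Kn = lambda / L
Kn = 4877.3 / 13
Kn = 375.1769

375.1769


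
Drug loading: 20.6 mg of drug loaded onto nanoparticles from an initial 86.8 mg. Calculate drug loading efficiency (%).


Drug loading efficiency = (drug loaded / drug initial) * 100
DLE = 20.6 / 86.8 * 100
DLE = 0.2373 * 100
DLE = 23.73%

23.73


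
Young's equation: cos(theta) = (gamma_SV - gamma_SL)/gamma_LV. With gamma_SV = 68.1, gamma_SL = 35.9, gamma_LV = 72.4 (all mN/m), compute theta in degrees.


cos(theta) = (gamma_SV - gamma_SL) / gamma_LV
cos(theta) = (68.1 - 35.9) / 72.4
cos(theta) = 0.444751
theta = arccos(0.444751) = 63.59 degrees

63.59


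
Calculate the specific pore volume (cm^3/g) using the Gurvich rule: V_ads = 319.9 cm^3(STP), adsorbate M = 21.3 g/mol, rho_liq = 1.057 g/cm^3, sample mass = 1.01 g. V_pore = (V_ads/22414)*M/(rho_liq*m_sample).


Moles adsorbed n = V_ads / 22414 = 319.9 / 22414 = 1.427233e-02 mol
Liquid volume V_liq = n * M / rho_liq = 1.427233e-02 * 21.3 / 1.057 = 0.28761 cm^3
Specific pore volume V_pore = V_liq / m_sample = 0.28761 / 1.01
V_pore = 0.2848 cm^3/g

0.2848


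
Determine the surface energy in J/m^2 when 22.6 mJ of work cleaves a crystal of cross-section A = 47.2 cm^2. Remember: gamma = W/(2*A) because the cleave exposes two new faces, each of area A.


Convert: A = 47.2 cm^2 = 0.00472 m^2, W = 22.6 mJ = 0.0226 J
Cleaving exposes two faces of area A, so total new surface = 2*A and gamma = W / (2*A)
gamma = 0.0226 / (2 * 0.00472)
gamma = 2.394 J/m^2

2.394


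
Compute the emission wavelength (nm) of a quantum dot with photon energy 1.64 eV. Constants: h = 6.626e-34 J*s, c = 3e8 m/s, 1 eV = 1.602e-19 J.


Convert energy: E = 1.64 eV = 1.64 * 1.602e-19 = 2.62728e-19 J
lambda = h*c / E = 6.626e-34 * 3e8 / 2.62728e-19
lambda = 7.566e-07 m = 756.6 nm

756.6


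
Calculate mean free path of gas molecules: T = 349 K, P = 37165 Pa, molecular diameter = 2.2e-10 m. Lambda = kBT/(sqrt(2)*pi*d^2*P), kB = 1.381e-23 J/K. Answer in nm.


Mean free path: lambda = kB*T / (sqrt(2) * pi * d^2 * P)
lambda = 1.381e-23 * 349 / (sqrt(2) * pi * (2.2e-10)^2 * 37165)
lambda = 6.0308e-07 m
lambda = 603.08 nm

603.08


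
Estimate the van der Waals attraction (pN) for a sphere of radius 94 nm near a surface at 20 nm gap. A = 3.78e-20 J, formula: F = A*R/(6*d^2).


Convert to SI: R = 94 nm = 9.4e-08 m, d = 20 nm = 2e-08 m
F = A * R / (6 * d^2)
F = 3.78e-20 * 9.4e-08 / (6 * (2e-08)^2)
F = 1.4805e-12 N = 1.48 pN

1.48


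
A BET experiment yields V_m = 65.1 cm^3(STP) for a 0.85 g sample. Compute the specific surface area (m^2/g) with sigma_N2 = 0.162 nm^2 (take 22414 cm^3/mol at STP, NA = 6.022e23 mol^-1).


Number of moles in monolayer = V_m / 22414 = 65.1 / 22414 = 0.00290443
Number of molecules = moles * NA = 0.00290443 * 6.022e23
SA = molecules * sigma / mass
SA = (65.1 / 22414) * 6.022e23 * 0.162e-18 / 0.85
SA = 333.3 m^2/g

333.3


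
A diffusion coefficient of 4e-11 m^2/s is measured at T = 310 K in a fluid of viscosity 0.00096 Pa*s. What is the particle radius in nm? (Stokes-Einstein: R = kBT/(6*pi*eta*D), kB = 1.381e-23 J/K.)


Stokes-Einstein: R = kB*T / (6*pi*eta*D)
R = 1.381e-23 * 310 / (6 * pi * 0.00096 * 4e-11)
R = 5.91457e-09 m = 5.91 nm

5.91


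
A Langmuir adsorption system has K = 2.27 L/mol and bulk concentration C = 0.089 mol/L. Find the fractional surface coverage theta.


Langmuir isotherm: theta = K*C / (1 + K*C)
K*C = 2.27 * 0.089 = 0.20203
theta = 0.20203 / (1 + 0.20203) = 0.20203 / 1.20203
theta = 0.1681

0.1681


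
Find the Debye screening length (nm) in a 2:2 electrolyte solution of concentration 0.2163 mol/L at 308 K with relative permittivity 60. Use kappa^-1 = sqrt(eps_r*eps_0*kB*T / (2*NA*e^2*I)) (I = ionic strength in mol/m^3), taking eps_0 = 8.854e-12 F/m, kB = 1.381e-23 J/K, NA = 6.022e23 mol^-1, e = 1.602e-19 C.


Ionic strength I = 0.2163 * 2^2 * 1000 = 865.2 mol/m^3
kappa^-1 = sqrt(60 * 8.854e-12 * 1.381e-23 * 308 / (2 * 6.022e23 * (1.602e-19)^2 * 865.2))
kappa^-1 = 0.291 nm

0.291


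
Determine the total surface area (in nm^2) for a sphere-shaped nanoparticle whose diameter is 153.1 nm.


Radius r = 153.1/2 = 76.55 nm
Surface area SA = 4 * pi * r^2
SA = 4 * pi * (76.55)^2
SA = 73637.71 nm^2

73637.71


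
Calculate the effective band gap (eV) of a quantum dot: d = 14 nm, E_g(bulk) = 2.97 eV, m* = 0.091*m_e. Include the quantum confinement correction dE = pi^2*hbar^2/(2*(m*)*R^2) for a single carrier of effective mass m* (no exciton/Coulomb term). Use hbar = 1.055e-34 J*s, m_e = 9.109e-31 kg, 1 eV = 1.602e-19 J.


Radius R = 14/2 nm = 7e-09 m
Confinement energy dE = pi^2 * hbar^2 / (2 * m_eff * m_e * R^2)
dE = pi^2 * (1.055e-34)^2 / (2 * 0.091 * 9.109e-31 * (7e-09)^2) J, divided by 1.602e-19 J/eV
dE = 0.0844 eV
Total band gap = E_g(bulk) + dE = 2.97 + 0.0844 = 3.0544 eV

3.0544


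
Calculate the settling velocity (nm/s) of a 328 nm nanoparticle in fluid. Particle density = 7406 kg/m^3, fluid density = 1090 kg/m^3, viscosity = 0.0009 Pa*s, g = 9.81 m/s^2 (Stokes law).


Radius R = 328/2 nm = 1.64e-07 m
Density difference = 7406 - 1090 = 6316 kg/m^3
v = 2 * R^2 * (rho_p - rho_f) * g / (9 * eta)
v = 2 * (1.64e-07)^2 * 6316 * 9.81 / (9 * 0.0009)
v = 4.11475e-07 m/s = 411.4753 nm/s

411.4753


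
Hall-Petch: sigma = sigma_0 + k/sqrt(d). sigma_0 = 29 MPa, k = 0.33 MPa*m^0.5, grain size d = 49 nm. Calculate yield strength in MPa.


d = 49 nm = 4.9e-08 m
sqrt(d) = 0.0002213594
Hall-Petch contribution = k / sqrt(d) = 0.33 / 0.0002213594 = 1490.8 MPa
sigma = sigma_0 + k/sqrt(d) = 29 + 1490.8 = 1519.8 MPa

1519.8


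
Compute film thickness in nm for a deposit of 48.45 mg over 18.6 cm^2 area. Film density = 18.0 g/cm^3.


Convert: m = 48.45 mg = 4.8450e-05 kg, A = 18.6 cm^2 = 1.8600e-03 m^2, rho = 18.0 g/cm^3 = 18000 kg/m^3
t = m / (A * rho)
t = 4.8450e-05 / (1.8600e-03 * 18000)
t = 1.4471e-06 m = 1447.1 nm

1447.1


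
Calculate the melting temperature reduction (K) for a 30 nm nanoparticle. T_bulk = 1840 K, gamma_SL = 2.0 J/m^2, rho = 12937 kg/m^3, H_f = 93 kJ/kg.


Radius R = 30/2 = 15 nm = 1.5e-08 m
Convert H_f = 93 kJ/kg = 93000 J/kg
dT = 2 * gamma_SL * T_bulk / (rho * H_f * R)
dT = 2 * 2.0 * 1840 / (12937 * 93000 * 1.5e-08)
dT = 407.8 K

407.8


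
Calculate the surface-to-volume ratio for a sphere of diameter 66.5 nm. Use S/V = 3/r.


Radius r = 66.5/2 = 33.25 nm
S/V = 3 / r = 3 / 33.25
S/V = 0.0902 nm^-1

0.0902


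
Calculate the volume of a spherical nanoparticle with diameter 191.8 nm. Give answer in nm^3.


Radius r = 191.8/2 = 95.9 nm
Volume V = (4/3) * pi * r^3
V = (4/3) * pi * (95.9)^3
V = 3694404.38 nm^3

3694404.38


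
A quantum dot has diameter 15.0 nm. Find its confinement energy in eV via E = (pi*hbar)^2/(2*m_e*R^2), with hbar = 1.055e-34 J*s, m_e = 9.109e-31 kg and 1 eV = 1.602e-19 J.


Radius R = 15.0/2 = 7.5 nm = 7.5e-09 m
E = (pi * 1.055e-34)^2 / (2 * 9.109e-31 * (7.5e-09)^2)
E(J) = 1.07197e-21
E = E(J) / 1.602e-19 = 0.0067 eV

0.0067


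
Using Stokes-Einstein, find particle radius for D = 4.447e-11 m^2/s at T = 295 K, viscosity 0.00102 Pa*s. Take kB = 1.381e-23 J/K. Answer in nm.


Stokes-Einstein: R = kB*T / (6*pi*eta*D)
R = 1.381e-23 * 295 / (6 * pi * 0.00102 * 4.447e-11)
R = 4.76483e-09 m = 4.76 nm

4.76


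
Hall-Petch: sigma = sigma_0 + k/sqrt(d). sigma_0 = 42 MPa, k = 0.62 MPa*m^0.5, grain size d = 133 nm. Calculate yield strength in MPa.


d = 133 nm = 1.33e-07 m
sqrt(d) = 0.0003646917
Hall-Petch contribution = k / sqrt(d) = 0.62 / 0.0003646917 = 1700.1 MPa
sigma = sigma_0 + k/sqrt(d) = 42 + 1700.1 = 1742.1 MPa

1742.1


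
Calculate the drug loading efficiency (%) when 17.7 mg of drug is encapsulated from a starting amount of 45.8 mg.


Drug loading efficiency = (drug loaded / drug initial) * 100
DLE = 17.7 / 45.8 * 100
DLE = 0.3865 * 100
DLE = 38.65%

38.65


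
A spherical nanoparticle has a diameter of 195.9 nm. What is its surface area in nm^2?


Radius r = 195.9/2 = 97.95 nm
Surface area SA = 4 * pi * r^2
SA = 4 * pi * (97.95)^2
SA = 120564.3 nm^2

120564.3


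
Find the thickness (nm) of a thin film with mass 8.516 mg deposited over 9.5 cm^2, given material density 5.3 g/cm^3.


Convert: m = 8.516 mg = 8.5160e-06 kg, A = 9.5 cm^2 = 9.5000e-04 m^2, rho = 5.3 g/cm^3 = 5300 kg/m^3
t = m / (A * rho)
t = 8.5160e-06 / (9.5000e-04 * 5300)
t = 1.6914e-06 m = 1691.4 nm

1691.4


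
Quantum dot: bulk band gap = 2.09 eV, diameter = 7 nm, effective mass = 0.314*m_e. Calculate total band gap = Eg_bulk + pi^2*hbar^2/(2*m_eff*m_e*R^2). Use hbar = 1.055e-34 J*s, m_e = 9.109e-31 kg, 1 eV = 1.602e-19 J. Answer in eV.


Radius R = 7/2 nm = 3.5e-09 m
Confinement energy dE = pi^2 * hbar^2 / (2 * m_eff * m_e * R^2)
dE = pi^2 * (1.055e-34)^2 / (2 * 0.314 * 9.109e-31 * (3.5e-09)^2) J, divided by 1.602e-19 J/eV
dE = 0.0979 eV
Total band gap = E_g(bulk) + dE = 2.09 + 0.0979 = 2.1879 eV

2.1879


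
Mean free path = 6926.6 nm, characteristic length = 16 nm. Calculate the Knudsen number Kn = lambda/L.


Knudsen number Kn = lambda / L
Kn = 6926.6 / 16
Kn = 432.9125

432.9125


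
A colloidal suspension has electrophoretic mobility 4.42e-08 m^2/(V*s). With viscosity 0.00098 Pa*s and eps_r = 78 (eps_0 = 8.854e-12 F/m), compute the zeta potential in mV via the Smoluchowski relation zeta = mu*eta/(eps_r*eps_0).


Smoluchowski equation: zeta = mu * eta / (eps_r * eps_0)
zeta = 4.42e-08 * 0.00098 / (78 * 8.854e-12)
zeta = 0.062721 V = 62.72 mV

62.72


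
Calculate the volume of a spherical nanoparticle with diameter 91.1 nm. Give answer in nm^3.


Radius r = 91.1/2 = 45.55 nm
Volume V = (4/3) * pi * r^3
V = (4/3) * pi * (45.55)^3
V = 395871.06 nm^3

395871.06
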